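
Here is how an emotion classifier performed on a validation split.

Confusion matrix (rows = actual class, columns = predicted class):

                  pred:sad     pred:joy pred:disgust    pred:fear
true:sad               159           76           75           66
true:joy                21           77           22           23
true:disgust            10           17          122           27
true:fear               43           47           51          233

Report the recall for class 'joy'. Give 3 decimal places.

0.538

One-vs-rest for 'joy': TP = diagonal; FP = other classes predicted 'joy'; FN = 'joy' predicted as other.
recall = TP/(TP+FN).
joy: TP=77, FN=21+22+23=66 → 77/143 = 0.5385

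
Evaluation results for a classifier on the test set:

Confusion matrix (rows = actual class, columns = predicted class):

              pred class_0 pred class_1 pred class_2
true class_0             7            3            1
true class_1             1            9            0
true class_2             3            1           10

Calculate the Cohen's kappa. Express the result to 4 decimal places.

Observed agreement pₒ = trace/N = 26/35 = 0.74286
Expected agreement pₑ = Σ (rowᵢ·colᵢ)/N² = (11·11 + 10·13 + 14·11)/35² = 0.33061
κ = (pₒ − pₑ)/(1 − pₑ) = (0.74286 − 0.33061)/(1 − 0.33061) = 0.6159

0.6159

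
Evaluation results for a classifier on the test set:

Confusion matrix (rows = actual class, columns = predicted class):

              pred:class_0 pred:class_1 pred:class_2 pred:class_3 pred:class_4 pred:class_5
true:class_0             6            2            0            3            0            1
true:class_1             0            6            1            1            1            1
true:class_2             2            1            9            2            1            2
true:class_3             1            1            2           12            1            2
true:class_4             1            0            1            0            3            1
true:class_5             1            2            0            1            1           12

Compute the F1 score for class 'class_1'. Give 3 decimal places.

0.545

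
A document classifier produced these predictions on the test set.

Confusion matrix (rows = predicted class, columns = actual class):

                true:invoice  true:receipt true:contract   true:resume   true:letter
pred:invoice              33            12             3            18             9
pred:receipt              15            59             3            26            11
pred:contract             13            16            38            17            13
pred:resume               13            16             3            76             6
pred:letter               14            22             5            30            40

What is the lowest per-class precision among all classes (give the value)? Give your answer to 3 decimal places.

0.360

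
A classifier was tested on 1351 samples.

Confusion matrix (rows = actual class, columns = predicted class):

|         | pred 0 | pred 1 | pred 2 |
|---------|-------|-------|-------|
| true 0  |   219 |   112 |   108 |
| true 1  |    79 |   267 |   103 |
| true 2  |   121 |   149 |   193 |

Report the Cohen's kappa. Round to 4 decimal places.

Observed agreement pₒ = trace/N = 679/1351 = 0.50259
Expected agreement pₑ = Σ (rowᵢ·colᵢ)/N² = (439·419 + 449·528 + 463·404)/1351² = 0.33315
κ = (pₒ − pₑ)/(1 − pₑ) = (0.50259 − 0.33315)/(1 − 0.33315) = 0.2541

0.2541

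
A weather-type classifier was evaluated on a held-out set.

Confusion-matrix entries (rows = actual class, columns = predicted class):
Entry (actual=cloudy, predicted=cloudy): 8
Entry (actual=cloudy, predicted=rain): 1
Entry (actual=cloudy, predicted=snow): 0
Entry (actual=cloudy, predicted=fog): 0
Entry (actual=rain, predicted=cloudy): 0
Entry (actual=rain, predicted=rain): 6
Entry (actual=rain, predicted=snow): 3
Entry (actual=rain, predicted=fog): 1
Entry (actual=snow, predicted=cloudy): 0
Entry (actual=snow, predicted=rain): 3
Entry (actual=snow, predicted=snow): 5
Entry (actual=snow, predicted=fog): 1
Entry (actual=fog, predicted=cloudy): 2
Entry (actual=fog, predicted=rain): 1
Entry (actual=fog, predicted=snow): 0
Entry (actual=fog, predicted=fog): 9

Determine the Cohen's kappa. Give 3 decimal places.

Observed agreement pₒ = trace/N = 28/40 = 0.7000
Expected agreement pₑ = Σ (rowᵢ·colᵢ)/N² = (9·10 + 10·11 + 9·8 + 12·11)/40² = 0.2525
κ = (pₒ − pₑ)/(1 − pₑ) = (0.7000 − 0.2525)/(1 − 0.2525) = 0.599

0.599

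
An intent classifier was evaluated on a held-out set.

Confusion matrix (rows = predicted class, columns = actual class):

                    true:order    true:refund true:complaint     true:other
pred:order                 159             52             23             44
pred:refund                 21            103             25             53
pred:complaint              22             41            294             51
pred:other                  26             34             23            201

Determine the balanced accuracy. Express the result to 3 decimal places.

0.632

Balanced accuracy = mean of per-class recall.
  order: recall = 159/228 = 0.6974
  refund: recall = 103/230 = 0.4478
  complaint: recall = 294/365 = 0.8055
  other: recall = 201/349 = 0.5759
Mean = (0.6974 + 0.4478 + 0.8055 + 0.5759) / 4 = 0.632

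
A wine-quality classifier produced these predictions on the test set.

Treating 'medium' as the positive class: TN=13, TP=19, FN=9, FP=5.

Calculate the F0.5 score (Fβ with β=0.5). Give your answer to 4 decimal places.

Fβ = (1+β²)·TP / ((1+β²)·TP + β²·FN + FP), with β²=1/4
= 1.25·19 / (1.25·19 + 0.25·9 + 5) = 0.7661

0.7661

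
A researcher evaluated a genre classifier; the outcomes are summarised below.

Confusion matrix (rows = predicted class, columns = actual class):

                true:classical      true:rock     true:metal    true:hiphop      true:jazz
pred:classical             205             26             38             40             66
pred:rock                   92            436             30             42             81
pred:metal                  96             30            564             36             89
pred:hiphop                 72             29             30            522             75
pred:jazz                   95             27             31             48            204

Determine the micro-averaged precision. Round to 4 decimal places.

0.6428

Micro-averaging pools counts across classes: ΣTP=1931, ΣFP=1073, ΣFN=1073.
Micro-precision = TP/(TP+FP) on pooled counts = 0.6428 (equals overall accuracy in single-label multiclass).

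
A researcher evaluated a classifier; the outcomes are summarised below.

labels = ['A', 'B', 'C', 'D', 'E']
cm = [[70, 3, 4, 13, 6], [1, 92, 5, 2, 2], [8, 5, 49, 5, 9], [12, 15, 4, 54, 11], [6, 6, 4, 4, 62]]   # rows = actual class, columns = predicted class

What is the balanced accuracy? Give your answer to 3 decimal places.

0.719

Balanced accuracy = mean of per-class recall.
  A: recall = 70/96 = 0.7292
  B: recall = 92/102 = 0.9020
  C: recall = 49/76 = 0.6447
  D: recall = 54/96 = 0.5625
  E: recall = 62/82 = 0.7561
Mean = (0.7292 + 0.9020 + 0.6447 + 0.5625 + 0.7561) / 5 = 0.719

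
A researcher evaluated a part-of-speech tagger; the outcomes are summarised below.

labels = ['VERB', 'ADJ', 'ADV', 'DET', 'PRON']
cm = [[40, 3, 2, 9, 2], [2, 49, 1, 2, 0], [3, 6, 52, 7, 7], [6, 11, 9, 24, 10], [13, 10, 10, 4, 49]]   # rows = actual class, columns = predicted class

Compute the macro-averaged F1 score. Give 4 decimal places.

0.6381

Per-class F1 score (2·TP/(2·TP+FP+FN)):
  VERB: TP=40, FP=2+3+6+13=24, FN=3+2+9+2=16 → 80/120 = 0.66667
  ADJ: TP=49, FP=3+6+11+10=30, FN=2+1+2+0=5 → 98/133 = 0.73684
  ADV: TP=52, FP=2+1+9+10=22, FN=3+6+7+7=23 → 104/149 = 0.69799
  DET: TP=24, FP=9+2+7+4=22, FN=6+11+9+10=36 → 48/106 = 0.45283
  PRON: TP=49, FP=2+0+7+10=19, FN=13+10+10+4=37 → 98/154 = 0.63636
Macro-F1 score = mean = (0.66667 + 0.73684 + 0.69799 + 0.45283 + 0.63636) / 5 = 0.6381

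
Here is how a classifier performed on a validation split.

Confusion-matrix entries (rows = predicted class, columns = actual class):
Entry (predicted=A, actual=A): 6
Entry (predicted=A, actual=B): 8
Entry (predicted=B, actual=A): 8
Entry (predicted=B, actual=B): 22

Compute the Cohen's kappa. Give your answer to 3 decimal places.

0.162

Observed agreement pₒ = trace/N = 28/44 = 0.6364
Expected agreement pₑ = Σ (rowᵢ·colᵢ)/N² = (14·14 + 30·30)/44² = 0.5661
κ = (pₒ − pₑ)/(1 − pₑ) = (0.6364 − 0.5661)/(1 − 0.5661) = 0.162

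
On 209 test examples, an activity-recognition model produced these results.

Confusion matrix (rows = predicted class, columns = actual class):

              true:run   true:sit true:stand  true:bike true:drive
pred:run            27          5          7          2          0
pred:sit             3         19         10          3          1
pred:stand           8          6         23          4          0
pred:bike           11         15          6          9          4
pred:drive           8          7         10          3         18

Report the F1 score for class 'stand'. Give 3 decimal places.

0.474

One-vs-rest for 'stand': TP = diagonal; FP = other classes predicted 'stand'; FN = 'stand' predicted as other.
F1 score = 2·TP/(2·TP+FP+FN).
stand: TP=23, FP=8+6+4+0=18, FN=7+10+6+10=33 → 46/97 = 0.4742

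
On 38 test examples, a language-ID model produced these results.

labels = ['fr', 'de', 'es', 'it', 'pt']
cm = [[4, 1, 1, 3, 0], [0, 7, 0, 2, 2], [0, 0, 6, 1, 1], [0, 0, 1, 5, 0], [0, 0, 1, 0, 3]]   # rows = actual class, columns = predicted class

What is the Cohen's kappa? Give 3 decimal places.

Observed agreement pₒ = trace/N = 25/38 = 0.6579
Expected agreement pₑ = Σ (rowᵢ·colᵢ)/N² = (9·4 + 11·8 + 8·9 + 6·11 + 4·6)/38² = 0.1981
κ = (pₒ − pₑ)/(1 − pₑ) = (0.6579 − 0.1981)/(1 − 0.1981) = 0.573

0.573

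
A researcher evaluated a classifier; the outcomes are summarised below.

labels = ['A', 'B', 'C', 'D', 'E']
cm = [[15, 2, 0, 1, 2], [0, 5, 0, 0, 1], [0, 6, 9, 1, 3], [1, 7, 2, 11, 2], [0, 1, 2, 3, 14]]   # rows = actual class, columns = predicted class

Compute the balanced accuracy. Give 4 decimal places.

Balanced accuracy = mean of per-class recall.
  A: recall = 15/20 = 0.75000
  B: recall = 5/6 = 0.83333
  C: recall = 9/19 = 0.47368
  D: recall = 11/23 = 0.47826
  E: recall = 14/20 = 0.70000
Mean = (0.75000 + 0.83333 + 0.47368 + 0.47826 + 0.70000) / 5 = 0.6471

0.6471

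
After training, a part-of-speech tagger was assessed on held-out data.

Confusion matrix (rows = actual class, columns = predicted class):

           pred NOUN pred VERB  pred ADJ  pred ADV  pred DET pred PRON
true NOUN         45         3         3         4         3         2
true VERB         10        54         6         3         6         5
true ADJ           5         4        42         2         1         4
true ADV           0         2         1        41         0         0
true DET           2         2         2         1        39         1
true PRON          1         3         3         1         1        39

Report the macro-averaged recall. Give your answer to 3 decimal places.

Per-class recall (TP/(TP+FN)):
  NOUN: TP=45, FN=3+3+4+3+2=15 → 45/60 = 0.7500
  VERB: TP=54, FN=10+6+3+6+5=30 → 54/84 = 0.6429
  ADJ: TP=42, FN=5+4+2+1+4=16 → 42/58 = 0.7241
  ADV: TP=41, FN=0+2+1+0+0=3 → 41/44 = 0.9318
  DET: TP=39, FN=2+2+2+1+1=8 → 39/47 = 0.8298
  PRON: TP=39, FN=1+3+3+1+1=9 → 39/48 = 0.8125
Macro-recall = mean = (0.7500 + 0.6429 + 0.7241 + 0.9318 + 0.8298 + 0.8125) / 6 = 0.782

0.782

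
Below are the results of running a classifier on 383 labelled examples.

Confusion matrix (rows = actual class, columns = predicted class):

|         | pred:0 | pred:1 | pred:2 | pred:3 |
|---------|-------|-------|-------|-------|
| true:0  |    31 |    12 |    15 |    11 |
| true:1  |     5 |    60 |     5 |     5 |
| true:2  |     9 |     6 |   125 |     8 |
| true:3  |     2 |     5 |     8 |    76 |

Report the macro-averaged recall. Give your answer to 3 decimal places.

0.732

Per-class recall (TP/(TP+FN)):
  0: TP=31, FN=12+15+11=38 → 31/69 = 0.4493
  1: TP=60, FN=5+5+5=15 → 60/75 = 0.8000
  2: TP=125, FN=9+6+8=23 → 125/148 = 0.8446
  3: TP=76, FN=2+5+8=15 → 76/91 = 0.8352
Macro-recall = mean = (0.4493 + 0.8000 + 0.8446 + 0.8352) / 4 = 0.732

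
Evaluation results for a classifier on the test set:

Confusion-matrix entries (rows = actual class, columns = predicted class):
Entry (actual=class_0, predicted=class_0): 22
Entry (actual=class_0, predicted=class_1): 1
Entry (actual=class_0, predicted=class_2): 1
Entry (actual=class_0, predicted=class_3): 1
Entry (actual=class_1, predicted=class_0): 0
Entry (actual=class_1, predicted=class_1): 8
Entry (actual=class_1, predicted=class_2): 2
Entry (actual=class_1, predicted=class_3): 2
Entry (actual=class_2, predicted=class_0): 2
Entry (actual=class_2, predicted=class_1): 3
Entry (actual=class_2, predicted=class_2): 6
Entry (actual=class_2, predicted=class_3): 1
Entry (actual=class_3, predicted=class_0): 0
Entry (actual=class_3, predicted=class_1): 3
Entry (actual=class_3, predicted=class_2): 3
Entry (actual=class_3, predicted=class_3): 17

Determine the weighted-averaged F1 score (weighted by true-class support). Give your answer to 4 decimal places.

Per-class F1 score (2·TP/(2·TP+FP+FN)):
  class_0: TP=22, FP=0+2+0=2, FN=1+1+1=3 → 44/49 = 0.89796
  class_1: TP=8, FP=1+3+3=7, FN=0+2+2=4 → 16/27 = 0.59259
  class_2: TP=6, FP=1+2+3=6, FN=2+3+1=6 → 12/24 = 0.50000
  class_3: TP=17, FP=1+2+1=4, FN=0+3+3=6 → 34/44 = 0.77273
Weighted-F1 score = Σ (supportᵢ/N)·F1 scoreᵢ with N=72: (25/72)·0.89796 + (12/72)·0.59259 + (12/72)·0.50000 + (23/72)·0.77273 = 0.7407

0.7407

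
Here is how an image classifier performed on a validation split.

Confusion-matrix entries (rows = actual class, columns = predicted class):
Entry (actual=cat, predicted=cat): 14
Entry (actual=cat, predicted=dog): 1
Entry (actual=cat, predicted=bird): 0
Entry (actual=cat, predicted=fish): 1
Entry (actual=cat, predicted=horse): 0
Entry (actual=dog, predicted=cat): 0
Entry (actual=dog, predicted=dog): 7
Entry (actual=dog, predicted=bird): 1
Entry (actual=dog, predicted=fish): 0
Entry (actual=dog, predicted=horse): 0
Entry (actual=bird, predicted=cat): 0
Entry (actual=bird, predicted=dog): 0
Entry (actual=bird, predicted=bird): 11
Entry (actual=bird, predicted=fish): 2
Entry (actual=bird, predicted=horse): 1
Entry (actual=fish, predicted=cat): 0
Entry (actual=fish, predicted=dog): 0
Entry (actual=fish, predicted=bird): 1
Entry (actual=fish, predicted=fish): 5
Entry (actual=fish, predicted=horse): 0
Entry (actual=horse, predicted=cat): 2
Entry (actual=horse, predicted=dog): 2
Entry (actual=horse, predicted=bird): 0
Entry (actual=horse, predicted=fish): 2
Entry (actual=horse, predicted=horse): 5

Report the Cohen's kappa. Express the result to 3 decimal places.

Observed agreement pₒ = trace/N = 42/55 = 0.7636
Expected agreement pₑ = Σ (rowᵢ·colᵢ)/N² = (16·16 + 8·10 + 14·13 + 6·10 + 11·6)/55² = 0.2129
κ = (pₒ − pₑ)/(1 − pₑ) = (0.7636 − 0.2129)/(1 − 0.2129) = 0.700

0.700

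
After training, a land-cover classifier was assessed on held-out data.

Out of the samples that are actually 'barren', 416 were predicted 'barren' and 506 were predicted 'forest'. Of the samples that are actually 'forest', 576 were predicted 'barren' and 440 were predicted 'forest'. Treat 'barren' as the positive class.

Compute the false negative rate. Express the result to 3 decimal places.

0.549

FNR = FN/(FN+TP) = 506/(506+416) = 0.549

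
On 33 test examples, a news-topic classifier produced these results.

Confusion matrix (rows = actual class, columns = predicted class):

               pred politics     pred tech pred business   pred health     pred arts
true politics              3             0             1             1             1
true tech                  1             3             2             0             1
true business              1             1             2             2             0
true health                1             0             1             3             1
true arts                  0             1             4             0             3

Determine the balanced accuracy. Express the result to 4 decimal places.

0.4274

Balanced accuracy = mean of per-class recall.
  politics: recall = 3/6 = 0.50000
  tech: recall = 3/7 = 0.42857
  business: recall = 2/6 = 0.33333
  health: recall = 3/6 = 0.50000
  arts: recall = 3/8 = 0.37500
Mean = (0.50000 + 0.42857 + 0.33333 + 0.50000 + 0.37500) / 5 = 0.4274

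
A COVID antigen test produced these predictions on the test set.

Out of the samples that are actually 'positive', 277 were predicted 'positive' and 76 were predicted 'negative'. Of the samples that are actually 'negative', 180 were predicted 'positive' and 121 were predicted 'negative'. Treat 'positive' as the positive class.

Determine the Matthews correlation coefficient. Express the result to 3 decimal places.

MCC = (TP·TN − FP·FN) / √((TP+FP)(TP+FN)(TN+FP)(TN+FN))
Numerator = 277·121 − 180·76 = 19837
Denominator = √(457·353·301·197) = √9565851337 = 97805.1703
MCC = 19837 / 97805.1703 = 0.203

0.203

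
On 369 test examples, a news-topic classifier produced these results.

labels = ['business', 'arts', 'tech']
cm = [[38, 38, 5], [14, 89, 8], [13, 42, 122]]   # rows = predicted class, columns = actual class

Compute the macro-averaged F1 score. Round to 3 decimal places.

0.646

Per-class F1 score (2·TP/(2·TP+FP+FN)):
  business: TP=38, FP=38+5=43, FN=14+13=27 → 76/146 = 0.5205
  arts: TP=89, FP=14+8=22, FN=38+42=80 → 178/280 = 0.6357
  tech: TP=122, FP=13+42=55, FN=5+8=13 → 244/312 = 0.7821
Macro-F1 score = mean = (0.5205 + 0.6357 + 0.7821) / 3 = 0.646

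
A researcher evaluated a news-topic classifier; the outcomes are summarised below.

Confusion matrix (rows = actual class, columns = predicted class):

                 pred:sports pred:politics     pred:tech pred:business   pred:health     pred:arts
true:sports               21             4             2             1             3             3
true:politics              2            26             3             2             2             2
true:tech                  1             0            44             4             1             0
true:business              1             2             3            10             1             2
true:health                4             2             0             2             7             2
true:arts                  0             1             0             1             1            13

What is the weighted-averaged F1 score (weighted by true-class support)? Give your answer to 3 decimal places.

0.697

Per-class F1 score (2·TP/(2·TP+FP+FN)):
  sports: TP=21, FP=2+1+1+4+0=8, FN=4+2+1+3+3=13 → 42/63 = 0.6667
  politics: TP=26, FP=4+0+2+2+1=9, FN=2+3+2+2+2=11 → 52/72 = 0.7222
  tech: TP=44, FP=2+3+3+0+0=8, FN=1+0+4+1+0=6 → 88/102 = 0.8627
  business: TP=10, FP=1+2+4+2+1=10, FN=1+2+3+1+2=9 → 20/39 = 0.5128
  health: TP=7, FP=3+2+1+1+1=8, FN=4+2+0+2+2=10 → 14/32 = 0.4375
  arts: TP=13, FP=3+2+0+2+2=9, FN=0+1+0+1+1=3 → 26/38 = 0.6842
Weighted-F1 score = Σ (supportᵢ/N)·F1 scoreᵢ with N=173: (34/173)·0.6667 + (37/173)·0.7222 + (50/173)·0.8627 + (19/173)·0.5128 + (17/173)·0.4375 + (16/173)·0.6842 = 0.697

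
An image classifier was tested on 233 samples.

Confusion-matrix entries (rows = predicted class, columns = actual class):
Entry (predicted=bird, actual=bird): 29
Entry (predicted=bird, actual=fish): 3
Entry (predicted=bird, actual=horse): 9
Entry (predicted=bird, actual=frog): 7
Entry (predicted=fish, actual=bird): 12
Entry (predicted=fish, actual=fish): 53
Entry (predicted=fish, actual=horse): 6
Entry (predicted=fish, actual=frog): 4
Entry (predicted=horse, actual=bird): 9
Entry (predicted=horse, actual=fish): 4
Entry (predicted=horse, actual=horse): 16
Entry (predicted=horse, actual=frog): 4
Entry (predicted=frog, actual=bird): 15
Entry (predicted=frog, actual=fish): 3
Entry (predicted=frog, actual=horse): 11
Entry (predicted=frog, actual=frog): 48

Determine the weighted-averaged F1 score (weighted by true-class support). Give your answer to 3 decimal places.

0.613

Per-class F1 score (2·TP/(2·TP+FP+FN)):
  bird: TP=29, FP=3+9+7=19, FN=12+9+15=36 → 58/113 = 0.5133
  fish: TP=53, FP=12+6+4=22, FN=3+4+3=10 → 106/138 = 0.7681
  horse: TP=16, FP=9+4+4=17, FN=9+6+11=26 → 32/75 = 0.4267
  frog: TP=48, FP=15+3+11=29, FN=7+4+4=15 → 96/140 = 0.6857
Weighted-F1 score = Σ (supportᵢ/N)·F1 scoreᵢ with N=233: (65/233)·0.5133 + (63/233)·0.7681 + (42/233)·0.4267 + (63/233)·0.6857 = 0.613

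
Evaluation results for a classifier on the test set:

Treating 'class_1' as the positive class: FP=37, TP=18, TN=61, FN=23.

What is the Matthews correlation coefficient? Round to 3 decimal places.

MCC = (TP·TN − FP·FN) / √((TP+FP)(TP+FN)(TN+FP)(TN+FN))
Numerator = 18·61 − 37·23 = 247
Denominator = √(55·41·98·84) = √18563160 = 4308.4986
MCC = 247 / 4308.4986 = 0.057

0.057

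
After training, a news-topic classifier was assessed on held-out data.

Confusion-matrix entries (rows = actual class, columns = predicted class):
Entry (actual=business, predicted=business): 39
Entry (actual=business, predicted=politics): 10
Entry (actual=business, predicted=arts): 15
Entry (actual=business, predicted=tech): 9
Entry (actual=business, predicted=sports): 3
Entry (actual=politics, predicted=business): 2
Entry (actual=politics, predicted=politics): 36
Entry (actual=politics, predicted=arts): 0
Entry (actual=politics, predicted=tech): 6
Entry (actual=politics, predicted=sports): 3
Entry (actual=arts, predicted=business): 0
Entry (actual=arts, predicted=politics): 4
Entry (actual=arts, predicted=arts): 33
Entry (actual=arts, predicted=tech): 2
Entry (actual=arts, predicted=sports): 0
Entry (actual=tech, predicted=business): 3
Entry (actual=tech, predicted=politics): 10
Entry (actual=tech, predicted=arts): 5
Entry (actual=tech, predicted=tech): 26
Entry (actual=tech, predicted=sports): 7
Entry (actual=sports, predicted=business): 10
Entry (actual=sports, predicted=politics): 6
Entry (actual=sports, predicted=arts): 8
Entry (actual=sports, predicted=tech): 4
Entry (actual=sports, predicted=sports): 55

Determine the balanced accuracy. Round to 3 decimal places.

Balanced accuracy = mean of per-class recall.
  business: recall = 39/76 = 0.5132
  politics: recall = 36/47 = 0.7660
  arts: recall = 33/39 = 0.8462
  tech: recall = 26/51 = 0.5098
  sports: recall = 55/83 = 0.6627
Mean = (0.5132 + 0.7660 + 0.8462 + 0.5098 + 0.6627) / 5 = 0.660

0.660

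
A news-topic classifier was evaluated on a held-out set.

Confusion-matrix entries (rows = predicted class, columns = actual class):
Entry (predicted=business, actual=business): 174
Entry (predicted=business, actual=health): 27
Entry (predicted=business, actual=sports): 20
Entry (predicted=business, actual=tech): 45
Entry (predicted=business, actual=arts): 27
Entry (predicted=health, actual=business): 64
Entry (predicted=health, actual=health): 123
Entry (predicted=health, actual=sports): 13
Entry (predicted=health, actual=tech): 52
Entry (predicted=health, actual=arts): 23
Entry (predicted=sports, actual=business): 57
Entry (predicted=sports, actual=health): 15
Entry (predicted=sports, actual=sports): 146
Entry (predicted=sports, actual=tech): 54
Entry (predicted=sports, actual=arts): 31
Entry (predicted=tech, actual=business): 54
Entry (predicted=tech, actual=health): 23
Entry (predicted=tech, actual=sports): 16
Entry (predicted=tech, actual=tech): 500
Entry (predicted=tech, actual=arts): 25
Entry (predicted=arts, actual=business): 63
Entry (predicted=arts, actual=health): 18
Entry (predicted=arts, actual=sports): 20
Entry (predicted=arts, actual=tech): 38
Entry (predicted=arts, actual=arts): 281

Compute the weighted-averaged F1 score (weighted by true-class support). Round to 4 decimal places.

Per-class F1 score (2·TP/(2·TP+FP+FN)):
  business: TP=174, FP=27+20+45+27=119, FN=64+57+54+63=238 → 348/705 = 0.49362
  health: TP=123, FP=64+13+52+23=152, FN=27+15+23+18=83 → 246/481 = 0.51143
  sports: TP=146, FP=57+15+54+31=157, FN=20+13+16+20=69 → 292/518 = 0.56371
  tech: TP=500, FP=54+23+16+25=118, FN=45+52+54+38=189 → 1000/1307 = 0.76511
  arts: TP=281, FP=63+18+20+38=139, FN=27+23+31+25=106 → 562/807 = 0.69641
Weighted-F1 score = Σ (supportᵢ/N)·F1 scoreᵢ with N=1909: (412/1909)·0.49362 + (206/1909)·0.51143 + (215/1909)·0.56371 + (689/1909)·0.76511 + (387/1909)·0.69641 = 0.6425

0.6425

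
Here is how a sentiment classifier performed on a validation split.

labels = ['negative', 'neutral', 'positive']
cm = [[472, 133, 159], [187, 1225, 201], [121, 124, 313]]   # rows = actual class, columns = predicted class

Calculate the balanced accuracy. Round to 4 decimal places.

Balanced accuracy = mean of per-class recall.
  negative: recall = 472/764 = 0.61780
  neutral: recall = 1225/1613 = 0.75945
  positive: recall = 313/558 = 0.56093
Mean = (0.61780 + 0.75945 + 0.56093) / 3 = 0.6461

0.6461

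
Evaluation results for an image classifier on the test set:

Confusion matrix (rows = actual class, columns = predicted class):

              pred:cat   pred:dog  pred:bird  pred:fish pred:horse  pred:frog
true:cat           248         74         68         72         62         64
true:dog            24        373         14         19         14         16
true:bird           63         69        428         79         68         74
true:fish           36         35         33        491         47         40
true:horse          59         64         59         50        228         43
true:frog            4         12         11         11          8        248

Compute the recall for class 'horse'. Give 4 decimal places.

One-vs-rest for 'horse': TP = diagonal; FP = other classes predicted 'horse'; FN = 'horse' predicted as other.
recall = TP/(TP+FN).
horse: TP=228, FN=59+64+59+50+43=275 → 228/503 = 0.45328

0.4533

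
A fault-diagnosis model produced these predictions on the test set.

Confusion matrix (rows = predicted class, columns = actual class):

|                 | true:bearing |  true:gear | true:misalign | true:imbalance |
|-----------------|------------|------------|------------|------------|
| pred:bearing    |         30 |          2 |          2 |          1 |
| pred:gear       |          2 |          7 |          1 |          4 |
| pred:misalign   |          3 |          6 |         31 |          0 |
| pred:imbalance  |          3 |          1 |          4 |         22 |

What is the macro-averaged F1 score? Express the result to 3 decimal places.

0.714

Per-class F1 score (2·TP/(2·TP+FP+FN)):
  bearing: TP=30, FP=2+2+1=5, FN=2+3+3=8 → 60/73 = 0.8219
  gear: TP=7, FP=2+1+4=7, FN=2+6+1=9 → 14/30 = 0.4667
  misalign: TP=31, FP=3+6+0=9, FN=2+1+4=7 → 62/78 = 0.7949
  imbalance: TP=22, FP=3+1+4=8, FN=1+4+0=5 → 44/57 = 0.7719
Macro-F1 score = mean = (0.8219 + 0.4667 + 0.7949 + 0.7719) / 4 = 0.714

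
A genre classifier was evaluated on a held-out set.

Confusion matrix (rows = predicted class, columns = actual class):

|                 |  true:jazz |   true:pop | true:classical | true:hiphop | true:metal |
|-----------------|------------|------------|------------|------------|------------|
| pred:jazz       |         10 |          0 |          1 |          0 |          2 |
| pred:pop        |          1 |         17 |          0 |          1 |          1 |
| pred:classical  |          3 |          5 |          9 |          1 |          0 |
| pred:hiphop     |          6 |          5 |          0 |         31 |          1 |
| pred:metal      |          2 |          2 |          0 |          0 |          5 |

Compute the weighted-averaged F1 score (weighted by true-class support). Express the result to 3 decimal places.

0.690

Per-class F1 score (2·TP/(2·TP+FP+FN)):
  jazz: TP=10, FP=0+1+0+2=3, FN=1+3+6+2=12 → 20/35 = 0.5714
  pop: TP=17, FP=1+0+1+1=3, FN=0+5+5+2=12 → 34/49 = 0.6939
  classical: TP=9, FP=3+5+1+0=9, FN=1+0+0+0=1 → 18/28 = 0.6429
  hiphop: TP=31, FP=6+5+0+1=12, FN=0+1+1+0=2 → 62/76 = 0.8158
  metal: TP=5, FP=2+2+0+0=4, FN=2+1+0+1=4 → 10/18 = 0.5556
Weighted-F1 score = Σ (supportᵢ/N)·F1 scoreᵢ with N=103: (22/103)·0.5714 + (29/103)·0.6939 + (10/103)·0.6429 + (33/103)·0.8158 + (9/103)·0.5556 = 0.690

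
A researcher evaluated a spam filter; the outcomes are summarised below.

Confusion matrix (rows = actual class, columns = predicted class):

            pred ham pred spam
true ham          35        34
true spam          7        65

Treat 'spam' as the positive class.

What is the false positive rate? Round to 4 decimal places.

0.4928

FPR = FP/(FP+TN) = 34/(34+35) = 0.4928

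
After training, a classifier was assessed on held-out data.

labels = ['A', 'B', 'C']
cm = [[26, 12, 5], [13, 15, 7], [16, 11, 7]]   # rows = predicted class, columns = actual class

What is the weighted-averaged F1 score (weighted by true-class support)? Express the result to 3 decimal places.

Per-class F1 score (2·TP/(2·TP+FP+FN)):
  A: TP=26, FP=12+5=17, FN=13+16=29 → 52/98 = 0.5306
  B: TP=15, FP=13+7=20, FN=12+11=23 → 30/73 = 0.4110
  C: TP=7, FP=16+11=27, FN=5+7=12 → 14/53 = 0.2642
Weighted-F1 score = Σ (supportᵢ/N)·F1 scoreᵢ with N=112: (55/112)·0.5306 + (38/112)·0.4110 + (19/112)·0.2642 = 0.445

0.445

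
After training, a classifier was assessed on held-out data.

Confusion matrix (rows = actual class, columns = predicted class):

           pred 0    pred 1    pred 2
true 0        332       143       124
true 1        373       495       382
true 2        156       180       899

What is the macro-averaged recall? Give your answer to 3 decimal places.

0.559

Per-class recall (TP/(TP+FN)):
  0: TP=332, FN=143+124=267 → 332/599 = 0.5543
  1: TP=495, FN=373+382=755 → 495/1250 = 0.3960
  2: TP=899, FN=156+180=336 → 899/1235 = 0.7279
Macro-recall = mean = (0.5543 + 0.3960 + 0.7279) / 3 = 0.559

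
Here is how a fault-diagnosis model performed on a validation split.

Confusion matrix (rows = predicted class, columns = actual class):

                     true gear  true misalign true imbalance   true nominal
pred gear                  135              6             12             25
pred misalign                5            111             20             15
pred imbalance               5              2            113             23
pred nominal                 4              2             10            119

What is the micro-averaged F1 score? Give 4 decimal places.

Micro-averaging pools counts across classes: ΣTP=478, ΣFP=129, ΣFN=129.
Micro-F1 score = 2·TP/(2·TP+FP+FN) on pooled counts = 0.7875 (equals overall accuracy in single-label multiclass).

0.7875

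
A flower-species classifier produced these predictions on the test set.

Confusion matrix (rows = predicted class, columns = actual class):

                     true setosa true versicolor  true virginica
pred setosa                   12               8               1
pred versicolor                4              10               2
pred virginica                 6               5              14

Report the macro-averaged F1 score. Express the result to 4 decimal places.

0.5792

Per-class F1 score (2·TP/(2·TP+FP+FN)):
  setosa: TP=12, FP=8+1=9, FN=4+6=10 → 24/43 = 0.55814
  versicolor: TP=10, FP=4+2=6, FN=8+5=13 → 20/39 = 0.51282
  virginica: TP=14, FP=6+5=11, FN=1+2=3 → 28/42 = 0.66667
Macro-F1 score = mean = (0.55814 + 0.51282 + 0.66667) / 3 = 0.5792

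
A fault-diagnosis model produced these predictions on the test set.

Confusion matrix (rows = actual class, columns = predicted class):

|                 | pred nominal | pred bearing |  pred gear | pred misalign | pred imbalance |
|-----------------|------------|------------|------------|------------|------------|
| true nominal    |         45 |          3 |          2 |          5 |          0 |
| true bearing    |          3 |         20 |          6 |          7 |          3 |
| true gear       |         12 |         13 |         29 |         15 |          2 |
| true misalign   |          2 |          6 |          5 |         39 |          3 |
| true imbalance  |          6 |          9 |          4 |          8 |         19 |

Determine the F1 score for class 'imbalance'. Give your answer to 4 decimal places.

0.5205

One-vs-rest for 'imbalance': TP = diagonal; FP = other classes predicted 'imbalance'; FN = 'imbalance' predicted as other.
F1 score = 2·TP/(2·TP+FP+FN).
imbalance: TP=19, FP=0+3+2+3=8, FN=6+9+4+8=27 → 38/73 = 0.52055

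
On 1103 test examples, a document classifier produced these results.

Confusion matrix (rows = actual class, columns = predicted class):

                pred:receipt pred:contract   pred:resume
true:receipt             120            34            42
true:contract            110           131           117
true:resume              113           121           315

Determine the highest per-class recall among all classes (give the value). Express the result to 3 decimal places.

0.612

Per-class recall (TP/(TP+FN)):
  receipt: TP=120, FN=34+42=76 → 120/196 = 0.6122
  contract: TP=131, FN=110+117=227 → 131/358 = 0.3659
  resume: TP=315, FN=113+121=234 → 315/549 = 0.5738
Highest is class 'receipt' with recall = 0.612.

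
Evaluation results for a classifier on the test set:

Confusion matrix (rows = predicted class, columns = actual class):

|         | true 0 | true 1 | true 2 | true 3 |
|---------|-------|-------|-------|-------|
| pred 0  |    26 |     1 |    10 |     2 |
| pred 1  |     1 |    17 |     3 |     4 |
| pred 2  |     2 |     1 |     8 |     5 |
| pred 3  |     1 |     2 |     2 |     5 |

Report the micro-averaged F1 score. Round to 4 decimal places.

0.6222

Micro-averaging pools counts across classes: ΣTP=56, ΣFP=34, ΣFN=34.
Micro-F1 score = 2·TP/(2·TP+FP+FN) on pooled counts = 0.6222 (equals overall accuracy in single-label multiclass).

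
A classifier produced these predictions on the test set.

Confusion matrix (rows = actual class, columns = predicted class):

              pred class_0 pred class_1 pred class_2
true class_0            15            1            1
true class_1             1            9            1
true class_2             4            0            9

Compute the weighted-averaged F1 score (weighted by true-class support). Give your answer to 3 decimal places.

Per-class F1 score (2·TP/(2·TP+FP+FN)):
  class_0: TP=15, FP=1+4=5, FN=1+1=2 → 30/37 = 0.8108
  class_1: TP=9, FP=1+0=1, FN=1+1=2 → 18/21 = 0.8571
  class_2: TP=9, FP=1+1=2, FN=4+0=4 → 18/24 = 0.7500
Weighted-F1 score = Σ (supportᵢ/N)·F1 scoreᵢ with N=41: (17/41)·0.8108 + (11/41)·0.8571 + (13/41)·0.7500 = 0.804

0.804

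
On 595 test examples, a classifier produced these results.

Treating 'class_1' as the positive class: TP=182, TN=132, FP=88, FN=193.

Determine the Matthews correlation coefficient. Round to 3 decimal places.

0.083

MCC = (TP·TN − FP·FN) / √((TP+FP)(TP+FN)(TN+FP)(TN+FN))
Numerator = 182·132 − 88·193 = 7040
Denominator = √(270·375·220·325) = √7239375000 = 85084.5168
MCC = 7040 / 85084.5168 = 0.083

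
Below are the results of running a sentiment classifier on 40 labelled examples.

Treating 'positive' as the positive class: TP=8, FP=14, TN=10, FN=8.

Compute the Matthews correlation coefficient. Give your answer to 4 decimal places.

MCC = (TP·TN − FP·FN) / √((TP+FP)(TP+FN)(TN+FP)(TN+FN))
Numerator = 8·10 − 14·8 = -32
Denominator = √(22·16·24·18) = √152064 = 389.9538
MCC = -32 / 389.9538 = -0.0821

-0.0821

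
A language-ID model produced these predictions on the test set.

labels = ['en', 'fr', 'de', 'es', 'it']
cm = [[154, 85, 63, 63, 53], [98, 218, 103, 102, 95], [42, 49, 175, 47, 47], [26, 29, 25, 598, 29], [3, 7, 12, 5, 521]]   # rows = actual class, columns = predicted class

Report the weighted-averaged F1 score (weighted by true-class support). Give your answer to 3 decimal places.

Per-class F1 score (2·TP/(2·TP+FP+FN)):
  en: TP=154, FP=98+42+26+3=169, FN=85+63+63+53=264 → 308/741 = 0.4157
  fr: TP=218, FP=85+49+29+7=170, FN=98+103+102+95=398 → 436/1004 = 0.4343
  de: TP=175, FP=63+103+25+12=203, FN=42+49+47+47=185 → 350/738 = 0.4743
  es: TP=598, FP=63+102+47+5=217, FN=26+29+25+29=109 → 1196/1522 = 0.7858
  it: TP=521, FP=53+95+47+29=224, FN=3+7+12+5=27 → 1042/1293 = 0.8059
Weighted-F1 score = Σ (supportᵢ/N)·F1 scoreᵢ with N=2649: (418/2649)·0.4157 + (616/2649)·0.4343 + (360/2649)·0.4743 + (707/2649)·0.7858 + (548/2649)·0.8059 = 0.607

0.607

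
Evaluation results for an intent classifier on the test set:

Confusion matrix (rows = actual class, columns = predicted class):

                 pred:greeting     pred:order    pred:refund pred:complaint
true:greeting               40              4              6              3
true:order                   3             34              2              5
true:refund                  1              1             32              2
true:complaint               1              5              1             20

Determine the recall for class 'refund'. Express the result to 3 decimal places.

recall = TP/(TP+FN).
refund: TP=32, FN=1+1+2=4 → 32/36 = 0.8889

0.889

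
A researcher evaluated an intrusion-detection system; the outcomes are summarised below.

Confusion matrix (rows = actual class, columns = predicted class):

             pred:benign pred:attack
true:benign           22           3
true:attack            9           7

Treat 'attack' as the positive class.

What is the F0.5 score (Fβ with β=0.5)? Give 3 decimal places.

0.625

Fβ = (1+β²)·TP / ((1+β²)·TP + β²·FN + FP), with β²=1/4
= 1.25·7 / (1.25·7 + 0.25·9 + 3) = 0.625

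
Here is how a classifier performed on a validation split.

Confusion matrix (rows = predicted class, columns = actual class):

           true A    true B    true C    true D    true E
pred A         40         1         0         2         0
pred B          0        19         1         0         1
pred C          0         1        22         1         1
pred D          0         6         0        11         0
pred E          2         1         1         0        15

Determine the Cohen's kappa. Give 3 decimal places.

0.814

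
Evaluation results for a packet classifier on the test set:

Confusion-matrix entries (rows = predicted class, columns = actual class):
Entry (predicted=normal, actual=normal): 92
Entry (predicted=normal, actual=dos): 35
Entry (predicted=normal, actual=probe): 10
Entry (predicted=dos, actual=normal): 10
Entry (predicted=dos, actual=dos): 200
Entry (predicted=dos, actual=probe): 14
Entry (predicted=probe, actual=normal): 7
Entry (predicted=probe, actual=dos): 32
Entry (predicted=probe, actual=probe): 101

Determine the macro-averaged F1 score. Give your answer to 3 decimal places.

0.775

Per-class F1 score (2·TP/(2·TP+FP+FN)):
  normal: TP=92, FP=35+10=45, FN=10+7=17 → 184/246 = 0.7480
  dos: TP=200, FP=10+14=24, FN=35+32=67 → 400/491 = 0.8147
  probe: TP=101, FP=7+32=39, FN=10+14=24 → 202/265 = 0.7623
Macro-F1 score = mean = (0.7480 + 0.8147 + 0.7623) / 3 = 0.775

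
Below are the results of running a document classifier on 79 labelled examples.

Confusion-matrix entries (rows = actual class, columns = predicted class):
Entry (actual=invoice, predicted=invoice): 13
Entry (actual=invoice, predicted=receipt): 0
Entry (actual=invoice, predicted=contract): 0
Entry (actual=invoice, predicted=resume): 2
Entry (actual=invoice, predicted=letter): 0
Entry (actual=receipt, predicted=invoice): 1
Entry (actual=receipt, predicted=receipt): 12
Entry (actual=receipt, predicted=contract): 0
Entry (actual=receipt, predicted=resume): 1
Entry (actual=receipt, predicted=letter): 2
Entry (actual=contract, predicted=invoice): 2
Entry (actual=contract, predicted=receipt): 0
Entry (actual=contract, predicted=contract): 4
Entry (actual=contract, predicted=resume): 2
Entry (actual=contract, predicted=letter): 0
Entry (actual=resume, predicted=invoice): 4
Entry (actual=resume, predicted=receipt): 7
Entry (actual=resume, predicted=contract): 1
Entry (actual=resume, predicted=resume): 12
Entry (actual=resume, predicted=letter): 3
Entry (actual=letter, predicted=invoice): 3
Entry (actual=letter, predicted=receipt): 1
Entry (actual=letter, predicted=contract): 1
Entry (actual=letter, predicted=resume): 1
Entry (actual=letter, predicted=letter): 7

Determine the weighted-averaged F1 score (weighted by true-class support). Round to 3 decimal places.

0.597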